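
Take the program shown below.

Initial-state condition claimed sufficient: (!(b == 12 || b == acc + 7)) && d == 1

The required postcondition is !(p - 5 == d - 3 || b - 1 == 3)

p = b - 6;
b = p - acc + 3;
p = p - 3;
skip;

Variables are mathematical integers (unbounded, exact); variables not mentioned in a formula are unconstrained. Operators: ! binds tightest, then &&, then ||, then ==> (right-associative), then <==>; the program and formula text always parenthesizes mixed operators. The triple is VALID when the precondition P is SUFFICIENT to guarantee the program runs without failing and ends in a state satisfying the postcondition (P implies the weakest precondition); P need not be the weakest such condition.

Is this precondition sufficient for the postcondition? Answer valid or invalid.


Working backward. After the program, the postcondition !(p - 5 == d - 3 || b - 1 == 3) must hold; in canonical form it is !(p == d + 2 || b == 4).
Before skip: !(p == d + 2 || b == 4)
Before p := p - 3: !(p == d + 5 || b == 4)
Before b := p - acc + 3: !(p == d + 5 || p == acc + 1)
Before p := b - 6: !(b == d + 11 || b == acc + 7)
The weakest precondition is !(b == d + 11 || b == acc + 7).
Check whether (!(b == 12 || b == acc + 7)) && d == 1 implies it.
Every state satisfying the precondition satisfies the weakest precondition: the implication holds.
Answer: valid


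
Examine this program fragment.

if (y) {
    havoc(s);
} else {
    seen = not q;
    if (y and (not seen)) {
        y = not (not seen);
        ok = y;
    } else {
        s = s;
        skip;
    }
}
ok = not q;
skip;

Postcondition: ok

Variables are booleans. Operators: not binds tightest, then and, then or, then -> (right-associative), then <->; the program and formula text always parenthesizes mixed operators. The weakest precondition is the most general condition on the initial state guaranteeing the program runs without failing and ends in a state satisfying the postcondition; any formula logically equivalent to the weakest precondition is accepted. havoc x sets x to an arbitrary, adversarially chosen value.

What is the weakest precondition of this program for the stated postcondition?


Working backward. After the program, ok must hold.
Before skip: ok
Before ok := not q: not q
Then branch requires not q; else branch requires ((y and q) -> (not q)) and ((not (y and q)) -> (not q)).
Before the if: (y -> (not q)) and ((not y) -> (((y and q) -> (not q)) and ((not (y and q)) -> (not q))))
Answer: WP = (y -> (not q)) and ((not y) -> (((y and q) -> (not q)) and ((not (y and q)) -> (not q))))


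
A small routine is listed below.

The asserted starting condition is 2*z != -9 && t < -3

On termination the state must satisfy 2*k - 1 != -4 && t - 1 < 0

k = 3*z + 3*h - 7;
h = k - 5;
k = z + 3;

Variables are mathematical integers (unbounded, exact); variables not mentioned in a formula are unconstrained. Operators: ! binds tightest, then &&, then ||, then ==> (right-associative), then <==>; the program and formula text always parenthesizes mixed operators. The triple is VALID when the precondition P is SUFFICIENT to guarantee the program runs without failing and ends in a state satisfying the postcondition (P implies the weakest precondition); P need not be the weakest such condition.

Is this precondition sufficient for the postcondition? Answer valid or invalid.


Working backward. After the program, the postcondition 2*k - 1 != -4 && t - 1 < 0 must hold; in canonical form it is 2*k != -3 && t < 1.
Before k := z + 3: 2*z != -9 && t < 1
Before h := k - 5: 2*z != -9 && t < 1
Before k := 3*z + 3*h - 7: 2*z != -9 && t < 1
The weakest precondition is 2*z != -9 && t < 1.
Check whether 2*z != -9 && t < -3 implies it.
Every state satisfying the precondition satisfies the weakest precondition: the implication holds.
Answer: valid


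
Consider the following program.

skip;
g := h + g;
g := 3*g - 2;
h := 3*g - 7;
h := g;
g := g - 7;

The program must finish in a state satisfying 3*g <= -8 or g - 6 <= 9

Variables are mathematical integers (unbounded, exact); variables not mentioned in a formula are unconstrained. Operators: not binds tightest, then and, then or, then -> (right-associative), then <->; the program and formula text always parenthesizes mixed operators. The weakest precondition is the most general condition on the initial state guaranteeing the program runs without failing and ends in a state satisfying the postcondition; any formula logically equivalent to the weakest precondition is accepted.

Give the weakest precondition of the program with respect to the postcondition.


Working backward. After the program, the postcondition 3*g <= -8 or g - 6 <= 9 must hold; in canonical form it is 3*g <= -8 or g <= 15.
Before g := g - 7: 3*g <= 13 or g <= 22
Before h := g: 3*g <= 13 or g <= 22
Before h := 3*g - 7: 3*g <= 13 or g <= 22
Before g := 3*g - 2: 9*g <= 19 or 3*g <= 24
Before g := h + g: 9*g + 9*h <= 19 or 3*g + 3*h <= 24
Before skip: 9*g + 9*h <= 19 or 3*g + 3*h <= 24
Answer: WP = 9*g + 9*h <= 19 or 3*g + 3*h <= 24


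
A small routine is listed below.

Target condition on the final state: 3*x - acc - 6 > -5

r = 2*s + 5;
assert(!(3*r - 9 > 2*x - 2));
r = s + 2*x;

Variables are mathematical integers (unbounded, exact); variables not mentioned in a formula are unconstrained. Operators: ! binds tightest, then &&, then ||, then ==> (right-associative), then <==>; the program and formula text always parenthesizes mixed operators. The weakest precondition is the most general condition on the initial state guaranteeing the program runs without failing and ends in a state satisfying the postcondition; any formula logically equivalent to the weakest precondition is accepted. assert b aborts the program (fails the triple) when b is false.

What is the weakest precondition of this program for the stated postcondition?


Working backward. After the program, the postcondition 3*x - acc - 6 > -5 must hold; in canonical form it is 3*x > acc + 1.
Before r := s + 2*x: 3*x > acc + 1
Before assert !(3*r - 9 > 2*x - 2): (!(3*r > 2*x + 7)) && 3*x > acc + 1
Before r := 2*s + 5: (!(6*s > 2*x - 8)) && 3*x > acc + 1
Answer: WP = (!(6*s > 2*x - 8)) && 3*x > acc + 1


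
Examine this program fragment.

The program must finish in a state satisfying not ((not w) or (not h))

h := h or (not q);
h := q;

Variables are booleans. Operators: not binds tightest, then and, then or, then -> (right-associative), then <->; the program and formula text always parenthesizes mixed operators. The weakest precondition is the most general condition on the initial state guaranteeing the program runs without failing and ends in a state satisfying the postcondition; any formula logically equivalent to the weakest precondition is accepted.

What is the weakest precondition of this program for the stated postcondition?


Working backward. After the program, not ((not w) or (not h)) must hold.
Before h := q: not ((not w) or (not q))
Before h := h or (not q): not ((not w) or (not q))
Answer: WP = not ((not w) or (not q))


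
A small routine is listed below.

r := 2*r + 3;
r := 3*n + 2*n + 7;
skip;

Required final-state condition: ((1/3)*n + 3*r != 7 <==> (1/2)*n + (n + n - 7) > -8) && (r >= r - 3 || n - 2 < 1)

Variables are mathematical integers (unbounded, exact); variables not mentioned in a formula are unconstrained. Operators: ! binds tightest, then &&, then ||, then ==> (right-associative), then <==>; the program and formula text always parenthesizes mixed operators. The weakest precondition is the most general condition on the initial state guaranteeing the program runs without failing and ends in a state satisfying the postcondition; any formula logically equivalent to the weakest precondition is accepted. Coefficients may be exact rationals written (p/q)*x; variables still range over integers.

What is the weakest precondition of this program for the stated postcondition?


Working backward. After the program, the postcondition ((1/3)*n + 3*r != 7 <==> (1/2)*n + (n + n - 7) > -8) && (r >= r - 3 || n - 2 < 1) must hold; in canonical form it is (1/3)*n + 3*r != 7 <==> (5/2)*n > -1.
Before skip: (1/3)*n + 3*r != 7 <==> (5/2)*n > -1
Before r := 3*n + 2*n + 7: (46/3)*n != -14 <==> (5/2)*n > -1
Before r := 2*r + 3: (46/3)*n != -14 <==> (5/2)*n > -1
Answer: WP = (46/3)*n != -14 <==> (5/2)*n > -1


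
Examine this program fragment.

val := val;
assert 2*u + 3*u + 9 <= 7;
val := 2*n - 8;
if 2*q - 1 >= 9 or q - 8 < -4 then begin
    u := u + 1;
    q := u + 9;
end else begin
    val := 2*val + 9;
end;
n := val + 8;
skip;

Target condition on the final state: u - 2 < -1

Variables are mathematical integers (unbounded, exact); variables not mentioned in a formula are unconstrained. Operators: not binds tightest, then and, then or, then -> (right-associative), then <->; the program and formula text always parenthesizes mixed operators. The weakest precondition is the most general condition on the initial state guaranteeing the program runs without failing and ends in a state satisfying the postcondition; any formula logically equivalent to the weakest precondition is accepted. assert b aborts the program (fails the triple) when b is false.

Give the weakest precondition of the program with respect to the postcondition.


Working backward. After the program, the postcondition u - 2 < -1 must hold; in canonical form it is u < 1.
Before skip: u < 1
Before n := val + 8: u < 1
Then branch requires u < 0; else branch requires u < 1.
Before the if: ((2*q >= 10 or q < 4) -> u < 0) and ((not (2*q >= 10 or q < 4)) -> u < 1)
Before val := 2*n - 8: ((2*q >= 10 or q < 4) -> u < 0) and ((not (2*q >= 10 or q < 4)) -> u < 1)
Before assert 2*u + 3*u + 9 <= 7: 5*u <= -2 and ((2*q >= 10 or q < 4) -> u < 0) and ((not (2*q >= 10 or q < 4)) -> u < 1)
Before val := val: 5*u <= -2 and ((2*q >= 10 or q < 4) -> u < 0) and ((not (2*q >= 10 or q < 4)) -> u < 1)
Answer: WP = 5*u <= -2 and ((2*q >= 10 or q < 4) -> u < 0) and ((not (2*q >= 10 or q < 4)) -> u < 1)


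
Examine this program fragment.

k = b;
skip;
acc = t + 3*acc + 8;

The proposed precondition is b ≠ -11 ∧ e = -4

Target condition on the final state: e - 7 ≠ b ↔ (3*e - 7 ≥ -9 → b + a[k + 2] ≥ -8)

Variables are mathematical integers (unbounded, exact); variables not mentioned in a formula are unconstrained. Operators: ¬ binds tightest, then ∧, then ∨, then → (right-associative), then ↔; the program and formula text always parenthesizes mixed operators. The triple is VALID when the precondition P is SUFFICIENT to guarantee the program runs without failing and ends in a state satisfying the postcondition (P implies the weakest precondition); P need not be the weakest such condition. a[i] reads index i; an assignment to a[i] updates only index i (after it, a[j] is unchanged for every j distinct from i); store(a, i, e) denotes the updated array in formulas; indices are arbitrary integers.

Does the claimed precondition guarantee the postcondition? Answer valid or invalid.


Working backward. After the program, the postcondition e - 7 ≠ b ↔ (3*e - 7 ≥ -9 → b + a[k + 2] ≥ -8) must hold; in canonical form it is e ≠ b + 7 ↔ (3*e ≥ -2 → a[k + 2] + b ≥ -8).
Before acc := t + 3*acc + 8: e ≠ b + 7 ↔ (3*e ≥ -2 → a[k + 2] + b ≥ -8)
Before skip: e ≠ b + 7 ↔ (3*e ≥ -2 → a[k + 2] + b ≥ -8)
Before k := b: e ≠ b + 7 ↔ (3*e ≥ -2 → a[b + 2] + b ≥ -8)
The weakest precondition is e ≠ b + 7 ↔ (3*e ≥ -2 → a[b + 2] + b ≥ -8).
Check whether b ≠ -11 ∧ e = -4 implies it.
Every state satisfying the precondition satisfies the weakest precondition: the implication holds.
Answer: valid


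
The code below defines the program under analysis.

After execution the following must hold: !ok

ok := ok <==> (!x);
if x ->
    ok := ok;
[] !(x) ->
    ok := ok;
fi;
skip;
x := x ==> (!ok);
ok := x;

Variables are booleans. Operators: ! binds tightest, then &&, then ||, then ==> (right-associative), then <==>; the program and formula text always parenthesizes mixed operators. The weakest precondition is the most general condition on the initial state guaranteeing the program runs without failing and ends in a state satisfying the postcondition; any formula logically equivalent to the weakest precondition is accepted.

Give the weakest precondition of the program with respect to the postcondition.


Working backward. After the program, !ok must hold.
Before ok := x: !x
Before x := x ==> (!ok): !(x ==> (!ok))
Before skip: !(x ==> (!ok))
Then branch requires !(x ==> (!ok)); else branch requires !(x ==> (!ok)).
Before the if: (x ==> (!(x ==> (!ok)))) && ((!x) ==> (!(x ==> (!ok))))
Before ok := ok <==> (!x): (x ==> (!(x ==> (!(ok <==> (!x)))))) && ((!x) ==> (!(x ==> (!(ok <==> (!x))))))
Answer: WP = (x ==> (!(x ==> (!(ok <==> (!x)))))) && ((!x) ==> (!(x ==> (!(ok <==> (!x))))))


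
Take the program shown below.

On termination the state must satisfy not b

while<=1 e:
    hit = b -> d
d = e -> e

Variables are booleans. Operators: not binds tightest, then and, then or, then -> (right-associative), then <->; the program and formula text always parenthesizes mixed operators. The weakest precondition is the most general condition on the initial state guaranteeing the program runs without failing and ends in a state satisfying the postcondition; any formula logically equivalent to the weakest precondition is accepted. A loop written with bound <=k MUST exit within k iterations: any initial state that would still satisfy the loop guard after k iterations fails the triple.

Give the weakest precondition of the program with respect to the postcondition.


Working backward. After the program, not b must hold.
Before d := e -> e: not b
Before the loop (bound <=1), unroll the exhaustion recursion (WP_0 = exit-now case; WP_j = one more guarded iteration, up to j = 1):
  WP_0: (not e) and (not b)
  WP_1: (e -> ((not e) and (not b))) and ((not e) -> (not b))
So before the loop: (e -> ((not e) and (not b))) and ((not e) -> (not b))
Answer: WP = (e -> ((not e) and (not b))) and ((not e) -> (not b))


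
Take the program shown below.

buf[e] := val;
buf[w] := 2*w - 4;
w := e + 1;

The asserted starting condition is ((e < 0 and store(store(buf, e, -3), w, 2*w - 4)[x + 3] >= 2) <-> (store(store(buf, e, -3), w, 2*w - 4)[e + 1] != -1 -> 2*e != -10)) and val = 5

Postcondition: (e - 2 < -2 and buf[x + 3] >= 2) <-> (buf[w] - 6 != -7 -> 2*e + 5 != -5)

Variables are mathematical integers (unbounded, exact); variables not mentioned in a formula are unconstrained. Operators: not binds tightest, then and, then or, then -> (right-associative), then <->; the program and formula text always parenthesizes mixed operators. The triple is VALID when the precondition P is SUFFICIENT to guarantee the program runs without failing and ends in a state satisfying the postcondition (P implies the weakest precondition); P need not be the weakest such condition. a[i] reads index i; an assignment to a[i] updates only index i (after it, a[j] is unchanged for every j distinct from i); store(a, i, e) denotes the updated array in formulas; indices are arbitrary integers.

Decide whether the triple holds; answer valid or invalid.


Working backward. After the program, the postcondition (e - 2 < -2 and buf[x + 3] >= 2) <-> (buf[w] - 6 != -7 -> 2*e + 5 != -5) must hold; in canonical form it is (e < 0 and buf[x + 3] >= 2) <-> (buf[w] != -1 -> 2*e != -10).
Before w := e + 1: (e < 0 and buf[x + 3] >= 2) <-> (buf[e + 1] != -1 -> 2*e != -10)
Before buf[w] := 2*w - 4: (e < 0 and store(buf, w, 2*w - 4)[x + 3] >= 2) <-> (store(buf, w, 2*w - 4)[e + 1] != -1 -> 2*e != -10)
Before buf[e] := val: (e < 0 and store(store(buf, e, val), w, 2*w - 4)[x + 3] >= 2) <-> (store(store(buf, e, val), w, 2*w - 4)[e + 1] != -1 -> 2*e != -10)
The weakest precondition is (e < 0 and store(store(buf, e, val), w, 2*w - 4)[x + 3] >= 2) <-> (store(store(buf, e, val), w, 2*w - 4)[e + 1] != -1 -> 2*e != -10).
Check whether ((e < 0 and store(store(buf, e, -3), w, 2*w - 4)[x + 3] >= 2) <-> (store(store(buf, e, -3), w, 2*w - 4)[e + 1] != -1 -> 2*e != -10)) and val = 5 implies it.
Countermodel: at the initial state buf = {[-5] = 2, [-4] = 2, elsewhere 2}, e = -5, val = 5, w = -4, x = -8, the precondition holds but the weakest precondition fails.
Answer: invalid


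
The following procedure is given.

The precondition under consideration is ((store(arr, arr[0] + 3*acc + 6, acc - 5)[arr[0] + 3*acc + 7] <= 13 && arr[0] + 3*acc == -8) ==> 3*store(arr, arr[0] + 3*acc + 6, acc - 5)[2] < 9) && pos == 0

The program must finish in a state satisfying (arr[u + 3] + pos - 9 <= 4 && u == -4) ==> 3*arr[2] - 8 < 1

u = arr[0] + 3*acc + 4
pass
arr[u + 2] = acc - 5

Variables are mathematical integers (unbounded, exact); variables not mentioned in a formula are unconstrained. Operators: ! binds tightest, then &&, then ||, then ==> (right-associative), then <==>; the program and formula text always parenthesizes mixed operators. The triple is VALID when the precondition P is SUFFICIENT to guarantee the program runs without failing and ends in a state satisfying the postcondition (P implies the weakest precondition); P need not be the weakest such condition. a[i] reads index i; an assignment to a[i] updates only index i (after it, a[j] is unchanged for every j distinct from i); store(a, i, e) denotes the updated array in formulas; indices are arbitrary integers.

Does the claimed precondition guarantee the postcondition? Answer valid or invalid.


Working backward. After the program, the postcondition (arr[u + 3] + pos - 9 <= 4 && u == -4) ==> 3*arr[2] - 8 < 1 must hold; in canonical form it is (arr[u + 3] + pos <= 13 && u == -4) ==> 3*arr[2] < 9.
Before arr[u + 2] := acc - 5: (store(arr, u + 2, acc - 5)[u + 3] + pos <= 13 && u == -4) ==> 3*store(arr, u + 2, acc - 5)[2] < 9
Before skip: (store(arr, u + 2, acc - 5)[u + 3] + pos <= 13 && u == -4) ==> 3*store(arr, u + 2, acc - 5)[2] < 9
Before u := arr[0] + 3*acc + 4: (store(arr, arr[0] + 3*acc + 6, acc - 5)[arr[0] + 3*acc + 7] + pos <= 13 && arr[0] + 3*acc == -8) ==> 3*store(arr, arr[0] + 3*acc + 6, acc - 5)[2] < 9
The weakest precondition is (store(arr, arr[0] + 3*acc + 6, acc - 5)[arr[0] + 3*acc + 7] + pos <= 13 && arr[0] + 3*acc == -8) ==> 3*store(arr, arr[0] + 3*acc + 6, acc - 5)[2] < 9.
Check whether ((store(arr, arr[0] + 3*acc + 6, acc - 5)[arr[0] + 3*acc + 7] <= 13 && arr[0] + 3*acc == -8) ==> 3*store(arr, arr[0] + 3*acc + 6, acc - 5)[2] < 9) && pos == 0 implies it.
Every state satisfying the precondition satisfies the weakest precondition: the implication holds.
Answer: valid


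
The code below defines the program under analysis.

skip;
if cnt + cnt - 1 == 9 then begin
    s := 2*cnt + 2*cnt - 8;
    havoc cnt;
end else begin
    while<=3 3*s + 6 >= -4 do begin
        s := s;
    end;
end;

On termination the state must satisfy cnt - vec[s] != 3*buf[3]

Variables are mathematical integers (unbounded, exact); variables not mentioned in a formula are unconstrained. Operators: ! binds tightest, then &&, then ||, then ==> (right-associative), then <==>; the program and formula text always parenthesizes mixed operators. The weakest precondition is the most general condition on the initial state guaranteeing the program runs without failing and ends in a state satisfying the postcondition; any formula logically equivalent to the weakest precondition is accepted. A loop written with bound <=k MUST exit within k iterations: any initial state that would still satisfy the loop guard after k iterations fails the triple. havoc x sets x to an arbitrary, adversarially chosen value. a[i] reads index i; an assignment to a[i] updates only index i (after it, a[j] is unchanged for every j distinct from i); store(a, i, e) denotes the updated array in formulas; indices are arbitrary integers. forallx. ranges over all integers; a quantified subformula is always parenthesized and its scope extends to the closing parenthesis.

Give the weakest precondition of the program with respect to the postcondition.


Working backward. After the program, the postcondition cnt - vec[s] != 3*buf[3] must hold; in canonical form it is cnt != 3*buf[3] + vec[s].
Then branch requires forall cnt_1. cnt_1 != 3*buf[3] + vec[4*cnt - 8]; else branch requires (3*s >= -10 ==> ((3*s >= -10 ==> ((3*s >= -10 ==> ((!(3*s >= -10)) && cnt != 3*buf[3] + vec[s])) && ((!(3*s >= -10)) ==> cnt != 3*buf[3] + vec[s]))) && ((!(3*s >= -10)) ==> cnt != 3*buf[3] + vec[s]))) && ((!(3*s >= -10)) ==> cnt != 3*buf[3] + vec[s]).
Before the if: (2*cnt == 10 ==> (forall cnt_1. cnt_1 != 3*buf[3] + vec[4*cnt - 8])) && ((!(2*cnt == 10)) ==> ((3*s >= -10 ==> ((3*s >= -10 ==> ((3*s >= -10 ==> ((!(3*s >= -10)) && cnt != 3*buf[3] + vec[s])) && ((!(3*s >= -10)) ==> cnt != 3*buf[3] + vec[s]))) && ((!(3*s >= -10)) ==> cnt != 3*buf[3] + vec[s]))) && ((!(3*s >= -10)) ==> cnt != 3*buf[3] + vec[s])))
Before skip: (2*cnt == 10 ==> (forall cnt_1. cnt_1 != 3*buf[3] + vec[4*cnt - 8])) && ((!(2*cnt == 10)) ==> ((3*s >= -10 ==> ((3*s >= -10 ==> ((3*s >= -10 ==> ((!(3*s >= -10)) && cnt != 3*buf[3] + vec[s])) && ((!(3*s >= -10)) ==> cnt != 3*buf[3] + vec[s]))) && ((!(3*s >= -10)) ==> cnt != 3*buf[3] + vec[s]))) && ((!(3*s >= -10)) ==> cnt != 3*buf[3] + vec[s])))
Answer: WP = (2*cnt == 10 ==> (forall cnt_1. cnt_1 != 3*buf[3] + vec[4*cnt - 8])) && ((!(2*cnt == 10)) ==> ((3*s >= -10 ==> ((3*s >= -10 ==> ((3*s >= -10 ==> ((!(3*s >= -10)) && cnt != 3*buf[3] + vec[s])) && ((!(3*s >= -10)) ==> cnt != 3*buf[3] + vec[s]))) && ((!(3*s >= -10)) ==> cnt != 3*buf[3] + vec[s]))) && ((!(3*s >= -10)) ==> cnt != 3*buf[3] + vec[s])))


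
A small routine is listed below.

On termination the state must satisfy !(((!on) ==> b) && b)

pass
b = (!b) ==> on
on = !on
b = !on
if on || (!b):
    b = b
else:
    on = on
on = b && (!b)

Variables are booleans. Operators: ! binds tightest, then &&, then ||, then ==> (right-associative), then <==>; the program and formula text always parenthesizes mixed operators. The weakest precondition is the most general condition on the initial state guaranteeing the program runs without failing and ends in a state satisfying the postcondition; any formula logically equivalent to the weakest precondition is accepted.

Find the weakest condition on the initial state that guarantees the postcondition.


Working backward. After the program, !(((!on) ==> b) && b) must hold.
Before on := b && (!b): !b
Then branch requires !b; else branch requires !b.
Before the if: ((on || (!b)) ==> (!b)) && ((!(on || (!b))) ==> (!b))
Before b := !on: (!on) ==> on
Before on := !on: on ==> (!on)
Before b := (!b) ==> on: on ==> (!on)
Before skip: on ==> (!on)
Answer: WP = on ==> (!on)


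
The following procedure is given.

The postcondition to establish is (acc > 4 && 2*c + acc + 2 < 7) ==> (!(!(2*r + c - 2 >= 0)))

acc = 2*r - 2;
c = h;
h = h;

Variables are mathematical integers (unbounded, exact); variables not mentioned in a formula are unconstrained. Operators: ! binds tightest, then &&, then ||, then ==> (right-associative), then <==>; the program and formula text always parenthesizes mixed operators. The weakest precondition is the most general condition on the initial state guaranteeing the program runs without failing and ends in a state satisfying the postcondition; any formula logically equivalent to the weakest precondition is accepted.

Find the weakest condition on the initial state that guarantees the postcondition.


Working backward. After the program, the postcondition (acc > 4 && 2*c + acc + 2 < 7) ==> (!(!(2*r + c - 2 >= 0))) must hold; in canonical form it is (acc > 4 && acc + 2*c < 5) ==> c + 2*r >= 2.
Before h := h: (acc > 4 && acc + 2*c < 5) ==> c + 2*r >= 2
Before c := h: (acc > 4 && acc + 2*h < 5) ==> h + 2*r >= 2
Before acc := 2*r - 2: (2*r > 6 && 2*h + 2*r < 7) ==> h + 2*r >= 2
Answer: WP = (2*r > 6 && 2*h + 2*r < 7) ==> h + 2*r >= 2


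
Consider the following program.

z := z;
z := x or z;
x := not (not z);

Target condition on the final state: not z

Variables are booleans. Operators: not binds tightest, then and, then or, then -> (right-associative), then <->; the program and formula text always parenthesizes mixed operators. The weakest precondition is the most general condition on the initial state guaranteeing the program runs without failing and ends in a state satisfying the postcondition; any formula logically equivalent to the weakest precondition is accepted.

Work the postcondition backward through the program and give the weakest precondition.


Working backward. After the program, not z must hold.
Before x := not (not z): not z
Before z := x or z: not (x or z)
Before z := z: not (x or z)
Answer: WP = not (x or z)


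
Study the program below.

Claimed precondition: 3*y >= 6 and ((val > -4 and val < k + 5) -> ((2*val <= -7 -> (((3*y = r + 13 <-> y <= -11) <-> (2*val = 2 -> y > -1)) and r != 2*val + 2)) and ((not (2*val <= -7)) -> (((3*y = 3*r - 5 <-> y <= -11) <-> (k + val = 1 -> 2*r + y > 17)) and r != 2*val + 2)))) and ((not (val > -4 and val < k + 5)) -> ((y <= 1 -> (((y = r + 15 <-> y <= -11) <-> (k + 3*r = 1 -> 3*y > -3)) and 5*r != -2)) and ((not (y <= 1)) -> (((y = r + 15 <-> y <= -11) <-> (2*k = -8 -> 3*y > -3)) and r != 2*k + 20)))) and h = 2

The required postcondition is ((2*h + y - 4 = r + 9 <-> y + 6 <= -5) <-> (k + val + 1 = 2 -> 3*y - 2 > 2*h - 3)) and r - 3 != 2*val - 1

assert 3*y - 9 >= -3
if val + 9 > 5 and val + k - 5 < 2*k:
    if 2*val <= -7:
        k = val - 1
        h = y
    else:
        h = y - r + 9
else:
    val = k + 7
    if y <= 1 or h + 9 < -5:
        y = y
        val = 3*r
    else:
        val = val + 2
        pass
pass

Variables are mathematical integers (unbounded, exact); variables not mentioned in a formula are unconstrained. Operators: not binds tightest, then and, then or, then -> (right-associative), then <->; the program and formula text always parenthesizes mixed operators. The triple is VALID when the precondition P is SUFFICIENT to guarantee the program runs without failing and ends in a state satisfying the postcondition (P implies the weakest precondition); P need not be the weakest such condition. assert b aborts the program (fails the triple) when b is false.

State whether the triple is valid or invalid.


Working backward. After the program, the postcondition ((2*h + y - 4 = r + 9 <-> y + 6 <= -5) <-> (k + val + 1 = 2 -> 3*y - 2 > 2*h - 3)) and r - 3 != 2*val - 1 must hold; in canonical form it is ((2*h + y = r + 13 <-> y <= -11) <-> (k + val = 1 -> 3*y > 2*h - 1)) and r != 2*val + 2.
Before skip: ((2*h + y = r + 13 <-> y <= -11) <-> (k + val = 1 -> 3*y > 2*h - 1)) and r != 2*val + 2
Then branch requires (2*val <= -7 -> (((3*y = r + 13 <-> y <= -11) <-> (2*val = 2 -> y > -1)) and r != 2*val + 2)) and ((not (2*val <= -7)) -> (((3*y = 3*r - 5 <-> y <= -11) <-> (k + val = 1 -> 2*r + y > 17)) and r != 2*val + 2)); else branch requires ((y <= 1 or h < -14) -> (((2*h + y = r + 13 <-> y <= -11) <-> (k + 3*r = 1 -> 3*y > 2*h - 1)) and 5*r != -2)) and ((not (y <= 1 or h < -14)) -> (((2*h + y = r + 13 <-> y <= -11) <-> (2*k = -8 -> 3*y > 2*h - 1)) and r != 2*k + 20)).
Before the if: ((val > -4 and val < k + 5) -> ((2*val <= -7 -> (((3*y = r + 13 <-> y <= -11) <-> (2*val = 2 -> y > -1)) and r != 2*val + 2)) and ((not (2*val <= -7)) -> (((3*y = 3*r - 5 <-> y <= -11) <-> (k + val = 1 -> 2*r + y > 17)) and r != 2*val + 2)))) and ((not (val > -4 and val < k + 5)) -> (((y <= 1 or h < -14) -> (((2*h + y = r + 13 <-> y <= -11) <-> (k + 3*r = 1 -> 3*y > 2*h - 1)) and 5*r != -2)) and ((not (y <= 1 or h < -14)) -> (((2*h + y = r + 13 <-> y <= -11) <-> (2*k = -8 -> 3*y > 2*h - 1)) and r != 2*k + 20))))
Before assert 3*y - 9 >= -3: 3*y >= 6 and ((val > -4 and val < k + 5) -> ((2*val <= -7 -> (((3*y = r + 13 <-> y <= -11) <-> (2*val = 2 -> y > -1)) and r != 2*val + 2)) and ((not (2*val <= -7)) -> (((3*y = 3*r - 5 <-> y <= -11) <-> (k + val = 1 -> 2*r + y > 17)) and r != 2*val + 2)))) and ((not (val > -4 and val < k + 5)) -> (((y <= 1 or h < -14) -> (((2*h + y = r + 13 <-> y <= -11) <-> (k + 3*r = 1 -> 3*y > 2*h - 1)) and 5*r != -2)) and ((not (y <= 1 or h < -14)) -> (((2*h + y = r + 13 <-> y <= -11) <-> (2*k = -8 -> 3*y > 2*h - 1)) and r != 2*k + 20))))
The weakest precondition is 3*y >= 6 and ((val > -4 and val < k + 5) -> ((2*val <= -7 -> (((3*y = r + 13 <-> y <= -11) <-> (2*val = 2 -> y > -1)) and r != 2*val + 2)) and ((not (2*val <= -7)) -> (((3*y = 3*r - 5 <-> y <= -11) <-> (k + val = 1 -> 2*r + y > 17)) and r != 2*val + 2)))) and ((not (val > -4 and val < k + 5)) -> (((y <= 1 or h < -14) -> (((2*h + y = r + 13 <-> y <= -11) <-> (k + 3*r = 1 -> 3*y > 2*h - 1)) and 5*r != -2)) and ((not (y <= 1 or h < -14)) -> (((2*h + y = r + 13 <-> y <= -11) <-> (2*k = -8 -> 3*y > 2*h - 1)) and r != 2*k + 20)))).
Check whether 3*y >= 6 and ((val > -4 and val < k + 5) -> ((2*val <= -7 -> (((3*y = r + 13 <-> y <= -11) <-> (2*val = 2 -> y > -1)) and r != 2*val + 2)) and ((not (2*val <= -7)) -> (((3*y = 3*r - 5 <-> y <= -11) <-> (k + val = 1 -> 2*r + y > 17)) and r != 2*val + 2)))) and ((not (val > -4 and val < k + 5)) -> ((y <= 1 -> (((y = r + 15 <-> y <= -11) <-> (k + 3*r = 1 -> 3*y > -3)) and 5*r != -2)) and ((not (y <= 1)) -> (((y = r + 15 <-> y <= -11) <-> (2*k = -8 -> 3*y > -3)) and r != 2*k + 20)))) and h = 2 implies it.
Countermodel: at the initial state h = 2, k = 16, r = -5, val = -4, y = 4, the precondition holds but the weakest precondition fails.
Answer: invalid


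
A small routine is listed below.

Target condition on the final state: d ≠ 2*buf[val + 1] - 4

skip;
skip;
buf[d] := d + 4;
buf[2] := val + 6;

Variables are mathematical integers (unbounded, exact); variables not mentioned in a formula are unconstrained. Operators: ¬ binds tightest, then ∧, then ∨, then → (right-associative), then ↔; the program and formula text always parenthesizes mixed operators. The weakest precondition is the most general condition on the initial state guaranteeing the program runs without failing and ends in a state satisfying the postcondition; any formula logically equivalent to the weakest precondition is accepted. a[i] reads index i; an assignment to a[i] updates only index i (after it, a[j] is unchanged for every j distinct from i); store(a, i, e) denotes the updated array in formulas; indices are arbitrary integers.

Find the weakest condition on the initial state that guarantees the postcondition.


Working backward. After the program, d ≠ 2*buf[val + 1] - 4 must hold.
Before buf[2] := val + 6: d ≠ 2*store(buf, 2, val + 6)[val + 1] - 4
Before buf[d] := d + 4: d ≠ 2*store(store(buf, d, d + 4), 2, val + 6)[val + 1] - 4
Before skip: d ≠ 2*store(store(buf, d, d + 4), 2, val + 6)[val + 1] - 4
Before skip: d ≠ 2*store(store(buf, d, d + 4), 2, val + 6)[val + 1] - 4
Answer: WP = d ≠ 2*store(store(buf, d, d + 4), 2, val + 6)[val + 1] - 4


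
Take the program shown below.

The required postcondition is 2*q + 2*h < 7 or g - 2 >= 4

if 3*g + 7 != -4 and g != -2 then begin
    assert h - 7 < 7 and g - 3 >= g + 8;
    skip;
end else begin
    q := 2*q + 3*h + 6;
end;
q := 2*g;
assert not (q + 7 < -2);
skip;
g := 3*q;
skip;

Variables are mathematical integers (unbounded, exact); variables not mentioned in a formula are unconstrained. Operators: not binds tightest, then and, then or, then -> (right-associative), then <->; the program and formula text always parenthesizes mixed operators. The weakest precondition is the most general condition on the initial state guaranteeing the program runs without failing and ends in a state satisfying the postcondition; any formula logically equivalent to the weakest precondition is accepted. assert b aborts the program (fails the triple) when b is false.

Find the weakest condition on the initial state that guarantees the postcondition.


Working backward. After the program, the postcondition 2*q + 2*h < 7 or g - 2 >= 4 must hold; in canonical form it is 2*h + 2*q < 7 or g >= 6.
Before skip: 2*h + 2*q < 7 or g >= 6
Before g := 3*q: 2*h + 2*q < 7 or 3*q >= 6
Before skip: 2*h + 2*q < 7 or 3*q >= 6
Before assert not (q + 7 < -2): (not (q < -9)) and (2*h + 2*q < 7 or 3*q >= 6)
Before q := 2*g: (not (2*g < -9)) and (4*g + 2*h < 7 or 6*g >= 6)
Then branch requires false; else branch requires (not (2*g < -9)) and (4*g + 2*h < 7 or 6*g >= 6).
Before the if: (not (3*g != -11 and g != -2)) and ((not (3*g != -11 and g != -2)) -> ((not (2*g < -9)) and (4*g + 2*h < 7 or 6*g >= 6)))
Answer: WP = (not (3*g != -11 and g != -2)) and ((not (3*g != -11 and g != -2)) -> ((not (2*g < -9)) and (4*g + 2*h < 7 or 6*g >= 6)))


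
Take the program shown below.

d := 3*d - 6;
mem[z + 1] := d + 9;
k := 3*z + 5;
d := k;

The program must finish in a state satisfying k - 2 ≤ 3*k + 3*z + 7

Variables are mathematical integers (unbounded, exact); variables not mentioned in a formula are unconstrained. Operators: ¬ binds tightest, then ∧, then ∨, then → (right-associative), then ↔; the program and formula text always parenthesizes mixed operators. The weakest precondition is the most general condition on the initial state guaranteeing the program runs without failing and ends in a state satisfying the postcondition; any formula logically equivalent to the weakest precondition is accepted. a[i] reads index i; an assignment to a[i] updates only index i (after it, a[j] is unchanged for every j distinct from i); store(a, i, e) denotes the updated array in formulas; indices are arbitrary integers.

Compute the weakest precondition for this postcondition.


Working backward. After the program, the postcondition k - 2 ≤ 3*k + 3*z + 7 must hold; in canonical form it is 2*k + 3*z ≥ -9.
Before d := k: 2*k + 3*z ≥ -9
Before k := 3*z + 5: 9*z ≥ -19
Before mem[z + 1] := d + 9: 9*z ≥ -19
Before d := 3*d - 6: 9*z ≥ -19
Answer: WP = 9*z ≥ -19


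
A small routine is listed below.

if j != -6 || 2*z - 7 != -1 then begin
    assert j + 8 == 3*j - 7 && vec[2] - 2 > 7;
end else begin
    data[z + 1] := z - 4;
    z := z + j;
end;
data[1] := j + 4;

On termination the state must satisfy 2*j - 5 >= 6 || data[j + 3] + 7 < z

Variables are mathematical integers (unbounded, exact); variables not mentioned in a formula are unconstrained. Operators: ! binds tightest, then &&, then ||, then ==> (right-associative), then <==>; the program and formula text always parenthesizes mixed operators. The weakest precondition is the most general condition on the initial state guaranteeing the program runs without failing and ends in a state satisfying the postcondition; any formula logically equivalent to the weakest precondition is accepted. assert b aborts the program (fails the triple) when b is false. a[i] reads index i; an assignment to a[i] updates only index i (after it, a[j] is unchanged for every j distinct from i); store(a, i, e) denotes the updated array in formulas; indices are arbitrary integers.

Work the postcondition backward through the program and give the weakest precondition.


Working backward. After the program, the postcondition 2*j - 5 >= 6 || data[j + 3] + 7 < z must hold; in canonical form it is 2*j >= 11 || data[j + 3] < z - 7.
Before data[1] := j + 4: 2*j >= 11 || store(data, 1, j + 4)[j + 3] < z - 7
Then branch requires 2*j == 15 && vec[2] > 9 && (2*j >= 11 || store(data, 1, j + 4)[j + 3] < z - 7); else branch requires 2*j >= 11 || store(store(data, z + 1, z - 4), 1, j + 4)[j + 3] < j + z - 7.
Before the if: ((j != -6 || 2*z != 6) ==> (2*j == 15 && vec[2] > 9 && (2*j >= 11 || store(data, 1, j + 4)[j + 3] < z - 7))) && ((!(j != -6 || 2*z != 6)) ==> (2*j >= 11 || store(store(data, z + 1, z - 4), 1, j + 4)[j + 3] < j + z - 7))
Answer: WP = ((j != -6 || 2*z != 6) ==> (2*j == 15 && vec[2] > 9 && (2*j >= 11 || store(data, 1, j + 4)[j + 3] < z - 7))) && ((!(j != -6 || 2*z != 6)) ==> (2*j >= 11 || store(store(data, z + 1, z - 4), 1, j + 4)[j + 3] < j + z - 7))


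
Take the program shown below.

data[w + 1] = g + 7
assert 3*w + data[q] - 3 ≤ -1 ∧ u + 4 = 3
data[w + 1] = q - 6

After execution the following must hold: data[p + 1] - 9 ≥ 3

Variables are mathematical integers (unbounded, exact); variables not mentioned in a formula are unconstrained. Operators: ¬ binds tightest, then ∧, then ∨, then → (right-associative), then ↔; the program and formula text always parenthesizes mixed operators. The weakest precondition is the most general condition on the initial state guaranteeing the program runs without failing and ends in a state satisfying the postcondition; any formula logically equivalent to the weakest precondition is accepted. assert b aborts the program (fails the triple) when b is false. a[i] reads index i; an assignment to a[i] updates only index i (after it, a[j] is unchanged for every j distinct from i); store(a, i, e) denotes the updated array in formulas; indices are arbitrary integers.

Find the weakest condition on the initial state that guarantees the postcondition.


Working backward. After the program, the postcondition data[p + 1] - 9 ≥ 3 must hold; in canonical form it is data[p + 1] ≥ 12.
Before data[w + 1] := q - 6: store(data, w + 1, q - 6)[p + 1] ≥ 12
Before assert 3*w + data[q] - 3 ≤ -1 ∧ u + 4 = 3: data[q] + 3*w ≤ 2 ∧ u = -1 ∧ store(data, w + 1, q - 6)[p + 1] ≥ 12
Before data[w + 1] := g + 7: store(data, w + 1, g + 7)[q] + 3*w ≤ 2 ∧ u = -1 ∧ store(store(data, w + 1, g + 7), w + 1, q - 6)[p + 1] ≥ 12
Answer: WP = store(data, w + 1, g + 7)[q] + 3*w ≤ 2 ∧ u = -1 ∧ store(store(data, w + 1, g + 7), w + 1, q - 6)[p + 1] ≥ 12


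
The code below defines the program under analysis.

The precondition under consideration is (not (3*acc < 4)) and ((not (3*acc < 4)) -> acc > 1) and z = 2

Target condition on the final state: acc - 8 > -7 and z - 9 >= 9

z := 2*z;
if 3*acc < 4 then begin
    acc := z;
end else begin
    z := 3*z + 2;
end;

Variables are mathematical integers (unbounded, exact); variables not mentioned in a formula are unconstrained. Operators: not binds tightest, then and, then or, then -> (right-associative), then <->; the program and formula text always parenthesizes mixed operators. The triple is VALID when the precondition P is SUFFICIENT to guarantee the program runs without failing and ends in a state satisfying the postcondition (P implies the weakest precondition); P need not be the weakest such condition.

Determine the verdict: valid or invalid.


Working backward. After the program, the postcondition acc - 8 > -7 and z - 9 >= 9 must hold; in canonical form it is acc > 1 and z >= 18.
Then branch requires z > 1 and z >= 18; else branch requires acc > 1 and 3*z >= 16.
Before the if: (3*acc < 4 -> (z > 1 and z >= 18)) and ((not (3*acc < 4)) -> (acc > 1 and 3*z >= 16))
Before z := 2*z: (3*acc < 4 -> (2*z > 1 and 2*z >= 18)) and ((not (3*acc < 4)) -> (acc > 1 and 6*z >= 16))
The weakest precondition is (3*acc < 4 -> (2*z > 1 and 2*z >= 18)) and ((not (3*acc < 4)) -> (acc > 1 and 6*z >= 16)).
Check whether (not (3*acc < 4)) and ((not (3*acc < 4)) -> acc > 1) and z = 2 implies it.
Countermodel: at the initial state acc = 2, z = 2, the precondition holds but the weakest precondition fails.
Answer: invalid


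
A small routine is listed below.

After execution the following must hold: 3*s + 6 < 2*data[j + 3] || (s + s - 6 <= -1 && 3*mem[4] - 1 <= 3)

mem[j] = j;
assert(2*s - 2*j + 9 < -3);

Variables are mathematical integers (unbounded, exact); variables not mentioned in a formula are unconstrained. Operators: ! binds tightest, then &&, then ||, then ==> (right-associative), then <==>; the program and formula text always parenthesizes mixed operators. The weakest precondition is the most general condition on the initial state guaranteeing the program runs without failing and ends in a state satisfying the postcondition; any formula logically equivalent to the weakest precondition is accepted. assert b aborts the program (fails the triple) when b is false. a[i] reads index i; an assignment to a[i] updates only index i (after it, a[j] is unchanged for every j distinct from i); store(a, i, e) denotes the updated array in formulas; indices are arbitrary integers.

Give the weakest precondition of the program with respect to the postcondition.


Working backward. After the program, the postcondition 3*s + 6 < 2*data[j + 3] || (s + s - 6 <= -1 && 3*mem[4] - 1 <= 3) must hold; in canonical form it is 3*s < 2*data[j + 3] - 6 || (2*s <= 5 && 3*mem[4] <= 4).
Before assert 2*s - 2*j + 9 < -3: 2*s < 2*j - 12 && (3*s < 2*data[j + 3] - 6 || (2*s <= 5 && 3*mem[4] <= 4))
Before mem[j] := j: 2*s < 2*j - 12 && (3*s < 2*data[j + 3] - 6 || (2*s <= 5 && 3*store(mem, j, j)[4] <= 4))
Answer: WP = 2*s < 2*j - 12 && (3*s < 2*data[j + 3] - 6 || (2*s <= 5 && 3*store(mem, j, j)[4] <= 4))
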